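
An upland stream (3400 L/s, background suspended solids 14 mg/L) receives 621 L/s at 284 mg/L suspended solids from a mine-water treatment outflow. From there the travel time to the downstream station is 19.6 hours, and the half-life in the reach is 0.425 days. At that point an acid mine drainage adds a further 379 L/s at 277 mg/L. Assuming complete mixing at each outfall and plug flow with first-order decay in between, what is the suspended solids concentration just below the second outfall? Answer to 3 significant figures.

Conservation of mass: C = (3400·14.00 + 621.0·284.0) / 4021 = 224000/4021 = 55.70 mg/L; combined flow 4021 L/s.
Half-life 0.425 d → k = ln 2 / 0.425 = 1.631 d⁻¹.
Applying C = C₀e^(−kt): 55.70 × 0.2640 = 14.70 mg/L.
Second outfall: C = (4021·14.70 + 379.0·277.0)/4400 = 37.30 mg/L.

37.3 mg/L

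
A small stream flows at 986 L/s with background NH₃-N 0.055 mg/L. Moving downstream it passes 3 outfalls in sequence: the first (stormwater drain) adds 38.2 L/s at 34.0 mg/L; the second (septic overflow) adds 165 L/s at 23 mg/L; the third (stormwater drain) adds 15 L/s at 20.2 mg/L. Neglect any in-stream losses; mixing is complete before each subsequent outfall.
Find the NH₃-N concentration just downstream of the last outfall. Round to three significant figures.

Below outfall 1: Q → 1024 L/s, C = (986.0·0.05500 + 38.20·34.00)/1024 = 1.321 mg/L.
Below outfall 2: Q → 1189 L/s, C = (1024·1.321 + 165.0·23.00)/1189 = 4.329 mg/L.
Below outfall 3: Q → 1204 L/s, C = (1189·4.329 + 15.00·20.20)/1204 = 4.527 mg/L.

4.53 mg/L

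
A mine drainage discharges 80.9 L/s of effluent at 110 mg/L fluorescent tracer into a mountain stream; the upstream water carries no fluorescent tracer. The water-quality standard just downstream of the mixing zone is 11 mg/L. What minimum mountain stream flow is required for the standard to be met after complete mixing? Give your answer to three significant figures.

Set C_mix = 11: (Q·0 + 80.90·110.0) / (Q + 80.90) = 11
→ Q = 80.90·(110.0 − 11)/(11 − 0) = 728.1 L/s.

728 L/s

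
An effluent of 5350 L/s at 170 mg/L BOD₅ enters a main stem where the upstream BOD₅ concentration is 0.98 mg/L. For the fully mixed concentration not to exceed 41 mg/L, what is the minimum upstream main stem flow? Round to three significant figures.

Set C_mix = 41: (Q·0.9800 + 5350·170.0) / (Q + 5350) = 41
→ Q = 5350·(170.0 − 41)/(41 − 0.9800) = 17250 L/s.

17200 L/s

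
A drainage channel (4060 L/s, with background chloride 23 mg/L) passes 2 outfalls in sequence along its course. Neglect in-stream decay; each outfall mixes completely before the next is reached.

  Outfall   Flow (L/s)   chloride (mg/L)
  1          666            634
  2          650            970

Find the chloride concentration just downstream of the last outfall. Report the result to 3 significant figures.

213 mg/L

After outfall 1: Q = 4060 + 666.0 = 4726 L/s; C = (4060·23.00 + 666.0·634.0)/4726 = 109.1 mg/L.
After outfall 2: Q = 4726 + 650.0 = 5376 L/s; C = (4726·109.1 + 650.0·970.0)/5376 = 213.2 mg/L.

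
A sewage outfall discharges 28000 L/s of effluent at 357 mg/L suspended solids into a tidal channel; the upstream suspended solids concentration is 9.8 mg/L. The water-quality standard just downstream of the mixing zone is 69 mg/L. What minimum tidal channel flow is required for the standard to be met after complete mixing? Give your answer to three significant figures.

136000 L/s

Set C_mix = 69: (Q·9.800 + 28000·357.0) / (Q + 28000) = 69
→ Q = 28000·(357.0 − 69)/(69 − 9.800) = 136200 L/s.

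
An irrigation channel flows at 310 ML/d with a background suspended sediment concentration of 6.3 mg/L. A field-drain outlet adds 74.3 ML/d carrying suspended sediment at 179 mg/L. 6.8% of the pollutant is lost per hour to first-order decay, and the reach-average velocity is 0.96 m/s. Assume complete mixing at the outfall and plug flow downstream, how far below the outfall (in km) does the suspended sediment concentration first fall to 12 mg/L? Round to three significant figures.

58.7 km

Conservation of mass: C = (310.0·6.300 + 74.30·179.0) / 384.3 = 15250/384.3 = 39.69 mg/L.
6.8%/h lost → k = −ln(1 − 0.068) = 0.07042 h⁻¹.
Set 39.69·exp(−k·t) = 12 → t = ln(39.69/12)/k = 61150 s = 16.99 h.
Distance = v·t = 0.96·61150 = 58700 m = 58.70 km.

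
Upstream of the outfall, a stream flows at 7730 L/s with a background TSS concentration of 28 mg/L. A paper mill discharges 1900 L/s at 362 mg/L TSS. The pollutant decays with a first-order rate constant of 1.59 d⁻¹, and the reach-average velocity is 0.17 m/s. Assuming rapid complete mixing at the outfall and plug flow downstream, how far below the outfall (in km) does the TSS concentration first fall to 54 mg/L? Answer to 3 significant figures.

Mass balance: C = (7730·28.00 + 1900·362.0) / 9630 = 904200/9630 = 93.90 mg/L.
Set 93.90·exp(−k·t) = 54 → t = ln(93.90/54)/k = 30060 s = 8.351 h.
Distance = v·t = 0.17·30060 = 5111 m = 5.111 km.

5.11 km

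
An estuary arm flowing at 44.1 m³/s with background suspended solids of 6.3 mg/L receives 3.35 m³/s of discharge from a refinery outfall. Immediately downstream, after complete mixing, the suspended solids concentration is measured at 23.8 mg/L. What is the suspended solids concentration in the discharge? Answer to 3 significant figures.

Mass balance: 44.10·6.300 + 3.350·Cₑ = 47.45·23.80
→ Cₑ = (47.45·23.80 − 44.10·6.300) / 3.350 = 254.2 mg/L.

254 mg/L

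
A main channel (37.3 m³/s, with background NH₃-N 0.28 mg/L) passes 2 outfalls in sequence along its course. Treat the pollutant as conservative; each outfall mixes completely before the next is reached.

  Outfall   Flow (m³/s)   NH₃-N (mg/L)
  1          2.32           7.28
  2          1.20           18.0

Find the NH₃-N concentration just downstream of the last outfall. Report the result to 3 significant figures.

After outfall 1: Q = 37.30 + 2.320 = 39.62 m³/s; C = (37.30·0.2800 + 2.320·7.280)/39.62 = 0.6899 mg/L.
After outfall 2: Q = 39.62 + 1.200 = 40.82 m³/s; C = (39.62·0.6899 + 1.200·18.00)/40.82 = 1.199 mg/L.

1.20 mg/L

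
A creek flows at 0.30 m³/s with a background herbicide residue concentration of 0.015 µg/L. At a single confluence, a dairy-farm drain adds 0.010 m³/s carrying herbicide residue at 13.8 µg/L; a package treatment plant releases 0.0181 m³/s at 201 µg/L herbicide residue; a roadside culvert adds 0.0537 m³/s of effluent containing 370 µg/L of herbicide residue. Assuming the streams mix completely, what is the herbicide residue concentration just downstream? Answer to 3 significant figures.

Conservation of mass: C = (0.3000·0.01500 + 0.01000·13.80 + 0.01810·201.0 + 0.05370·370.0) / 0.3818 = 23.65/0.3818 = 61.94 µg/L.

61.9 µg/L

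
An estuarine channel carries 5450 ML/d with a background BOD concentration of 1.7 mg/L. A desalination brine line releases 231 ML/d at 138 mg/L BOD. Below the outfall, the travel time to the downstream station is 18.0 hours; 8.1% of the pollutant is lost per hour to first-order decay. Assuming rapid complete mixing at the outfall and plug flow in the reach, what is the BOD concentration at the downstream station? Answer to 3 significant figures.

1.58 mg/L

Conservation of mass: C = (5450·1.700 + 231.0·138.0) / 5681 = 41140/5681 = 7.242 mg/L.
8.1%/h lost → k = −ln(1 − 0.081) = 0.08447 h⁻¹.
After decay, C = 7.242 × e^(−kt) = 7.242 × 0.2186 = 1.583 mg/L.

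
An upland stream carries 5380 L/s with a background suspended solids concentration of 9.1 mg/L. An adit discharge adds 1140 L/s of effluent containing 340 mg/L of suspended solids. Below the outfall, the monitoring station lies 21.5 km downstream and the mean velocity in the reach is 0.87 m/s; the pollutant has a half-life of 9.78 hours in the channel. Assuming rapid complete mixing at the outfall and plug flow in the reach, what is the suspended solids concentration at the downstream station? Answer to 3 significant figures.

Mixed concentration C = ΣQC/ΣQ = (5380·9.100 + 1140·340.0) / 6520 = 436600/6520 = 66.96 mg/L.
Travel time t = 21.5·1000 / 0.87 = 24710 s = 6.865 h.
Half-life 9.78 h → k = ln 2 / 9.78 = 0.07087 h⁻¹ = 1.701 d⁻¹.
After decay, C = 66.96 × e^(−kt) = 66.96 × 0.6148 = 41.16 mg/L.

41.2 mg/L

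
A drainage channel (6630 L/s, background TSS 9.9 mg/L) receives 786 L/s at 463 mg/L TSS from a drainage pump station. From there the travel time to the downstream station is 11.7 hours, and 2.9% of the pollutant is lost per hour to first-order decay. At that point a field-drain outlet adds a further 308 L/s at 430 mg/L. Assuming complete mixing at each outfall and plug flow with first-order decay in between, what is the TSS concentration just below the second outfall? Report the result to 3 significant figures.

Conservation of mass: C = (6630·9.900 + 786.0·463.0) / 7416 = 429600/7416 = 57.92 mg/L; combined flow 7416 L/s.
2.9%/h lost → k = −ln(1 − 0.029) = 0.02943 h⁻¹.
Decay over the reach: 57.92·exp(−kt) = 57.92·0.7087 = 41.05 mg/L.
At the second outfall, C = (7416·41.05 + 308.0·430.0) / (7416 + 308.0) = 56.56 mg/L.

56.6 mg/L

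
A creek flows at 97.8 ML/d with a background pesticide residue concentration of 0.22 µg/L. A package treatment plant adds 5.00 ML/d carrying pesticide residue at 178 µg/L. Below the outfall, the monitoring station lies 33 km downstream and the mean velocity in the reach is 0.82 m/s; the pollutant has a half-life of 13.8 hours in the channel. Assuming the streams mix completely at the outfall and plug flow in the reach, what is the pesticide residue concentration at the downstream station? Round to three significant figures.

After mixing, C = (97.80·0.2200 + 5.000·178.0) / 102.8 = 911.5/102.8 = 8.867 µg/L.
Travel time t = 33·1000 / 0.82 = 40240 s = 11.18 h.
Half-life 13.8 h → k = ln 2 / 13.8 = 0.05023 h⁻¹ = 1.205 d⁻¹.
After decay, C = 8.867 × e^(−kt) = 8.867 × 0.5704 = 5.057 µg/L.

5.06 µg/L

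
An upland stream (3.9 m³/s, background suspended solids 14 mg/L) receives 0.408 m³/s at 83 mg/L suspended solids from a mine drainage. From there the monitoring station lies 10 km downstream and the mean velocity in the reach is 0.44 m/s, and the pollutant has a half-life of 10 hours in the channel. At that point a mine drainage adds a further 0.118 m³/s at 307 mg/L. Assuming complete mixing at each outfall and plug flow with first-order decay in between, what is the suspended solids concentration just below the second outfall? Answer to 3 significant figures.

Conservation of mass: C = (3.900·14.00 + 0.4080·83.00) / 4.308 = 88.46/4.308 = 20.53 mg/L; combined flow 4.308 m³/s.
Travel time t = 10·1000 / 0.44 = 22730 s = 6.313 h.
Half-life 10 h → k = ln 2 / 10 = 0.06931 h⁻¹ = 1.664 d⁻¹.
Applying C = C₀e^(−kt): 20.53 × 0.6456 = 13.26 mg/L.
At the second outfall, C = (4.308·13.26 + 0.1180·307.0) / (4.308 + 0.1180) = 21.09 mg/L.

21.1 mg/L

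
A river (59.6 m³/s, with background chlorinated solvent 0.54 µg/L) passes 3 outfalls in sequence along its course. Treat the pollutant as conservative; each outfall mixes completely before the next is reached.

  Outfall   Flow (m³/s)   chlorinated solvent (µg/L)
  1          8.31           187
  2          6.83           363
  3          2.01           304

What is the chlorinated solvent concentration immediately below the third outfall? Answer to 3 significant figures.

After outfall 1: Q = 59.60 + 8.310 = 67.91 m³/s; C = (59.60·0.5400 + 8.310·187.0)/67.91 = 23.36 µg/L.
After outfall 2: Q = 67.91 + 6.830 = 74.74 m³/s; C = (67.91·23.36 + 6.830·363.0)/74.74 = 54.39 µg/L.
After outfall 3: Q = 74.74 + 2.010 = 76.75 m³/s; C = (74.74·54.39 + 2.010·304.0)/76.75 = 60.93 µg/L.

60.9 µg/L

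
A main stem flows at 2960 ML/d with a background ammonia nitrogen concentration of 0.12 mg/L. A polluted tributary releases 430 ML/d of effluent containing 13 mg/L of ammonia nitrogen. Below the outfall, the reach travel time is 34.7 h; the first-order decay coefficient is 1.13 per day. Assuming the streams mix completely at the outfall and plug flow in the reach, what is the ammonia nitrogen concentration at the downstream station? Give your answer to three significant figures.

Mass balance: C = (2960·0.1200 + 430.0·13.00) / 3390 = 5945/3390 = 1.754 mg/L.
Applying C = C₀e^(−kt): 1.754 × 0.1952 = 0.3423 mg/L.

0.342 mg/L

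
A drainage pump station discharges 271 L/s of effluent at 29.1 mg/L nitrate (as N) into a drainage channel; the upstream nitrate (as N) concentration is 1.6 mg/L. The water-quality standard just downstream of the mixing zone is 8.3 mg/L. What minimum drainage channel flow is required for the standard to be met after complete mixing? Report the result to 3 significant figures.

Set C_mix = 8.3: (Q·1.600 + 271.0·29.10) / (Q + 271.0) = 8.3
→ Q = 271.0·(29.10 − 8.3)/(8.3 − 1.600) = 841.3 L/s.

841 L/s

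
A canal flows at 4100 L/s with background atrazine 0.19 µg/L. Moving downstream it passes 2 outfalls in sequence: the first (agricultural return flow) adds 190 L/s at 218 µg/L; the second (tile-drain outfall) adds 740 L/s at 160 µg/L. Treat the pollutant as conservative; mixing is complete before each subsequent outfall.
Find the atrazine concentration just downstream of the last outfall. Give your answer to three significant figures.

31.9 µg/L

Outfall 1: combined Q = 4290 L/s; C = (4100·0.1900 + 190.0·218.0)/4290 = 9.837 µg/L.
Outfall 2: combined Q = 5030 L/s; C = (4290·9.837 + 740.0·160.0)/5030 = 31.93 µg/L.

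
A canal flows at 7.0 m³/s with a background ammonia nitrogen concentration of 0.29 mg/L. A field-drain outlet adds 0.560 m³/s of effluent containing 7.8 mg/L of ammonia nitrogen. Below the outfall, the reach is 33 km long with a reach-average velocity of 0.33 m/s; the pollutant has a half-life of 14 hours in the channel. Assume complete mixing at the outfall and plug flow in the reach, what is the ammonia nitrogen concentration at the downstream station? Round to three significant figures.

Mass balance: C = (7.000·0.2900 + 0.5600·7.800) / 7.560 = 6.398/7.560 = 0.8463 mg/L.
Travel time t = 33·1000 / 0.33 = 100000 s = 27.78 h.
Half-life 14 h → k = ln 2 / 14 = 0.04951 h⁻¹ = 1.188 d⁻¹.
Decay over the reach: 0.8463·exp(−kt) = 0.8463·0.2528 = 0.2139 mg/L.

0.214 mg/L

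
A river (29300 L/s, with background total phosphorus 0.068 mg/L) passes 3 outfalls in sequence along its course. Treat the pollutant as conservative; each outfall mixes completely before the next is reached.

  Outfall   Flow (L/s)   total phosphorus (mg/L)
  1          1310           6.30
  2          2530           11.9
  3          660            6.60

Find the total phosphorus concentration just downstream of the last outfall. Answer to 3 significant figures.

1.32 mg/L

After outfall 1: Q = 29300 + 1310 = 30610 L/s; C = (29300·0.06800 + 1310·6.300)/30610 = 0.3347 mg/L.
After outfall 2: Q = 30610 + 2530 = 33140 L/s; C = (30610·0.3347 + 2530·11.90)/33140 = 1.218 mg/L.
After outfall 3: Q = 33140 + 660.0 = 33800 L/s; C = (33140·1.218 + 660.0·6.600)/33800 = 1.323 mg/L.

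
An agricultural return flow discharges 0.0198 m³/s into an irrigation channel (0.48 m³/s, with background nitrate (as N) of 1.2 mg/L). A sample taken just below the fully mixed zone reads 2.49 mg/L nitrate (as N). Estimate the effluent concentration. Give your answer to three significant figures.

Mass balance: 0.4800·1.200 + 0.01980·Cₑ = 0.4998·2.490
→ Cₑ = (0.4998·2.490 − 0.4800·1.200) / 0.01980 = 33.76 mg/L.

33.8 mg/L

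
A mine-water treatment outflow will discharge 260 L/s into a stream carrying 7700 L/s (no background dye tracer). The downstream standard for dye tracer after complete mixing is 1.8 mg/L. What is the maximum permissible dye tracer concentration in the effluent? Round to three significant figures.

55.1 mg/L

At the limit, (Qr·Cr + Qe·Cₑ)/(Qr + Qe) = 1.8:
Cₑ = (7960·1.8 − 7700·0) / 260.0 = 55.11 mg/L.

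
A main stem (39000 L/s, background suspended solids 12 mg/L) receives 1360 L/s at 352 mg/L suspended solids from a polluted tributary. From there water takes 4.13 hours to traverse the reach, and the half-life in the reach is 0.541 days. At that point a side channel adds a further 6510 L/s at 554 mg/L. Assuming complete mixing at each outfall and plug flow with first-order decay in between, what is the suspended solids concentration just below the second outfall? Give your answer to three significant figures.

93.1 mg/L

Mass balance: C = (39000·12.00 + 1360·352.0) / 40360 = 946700/40360 = 23.46 mg/L; combined flow 40360 L/s.
Half-life 0.541 d → k = ln 2 / 0.541 = 1.281 d⁻¹.
First-order decay: C = 23.46·exp(−k·t) = 23.46·0.8021 = 18.82 mg/L.
At the second outfall, C = (40360·18.82 + 6510·554.0) / (40360 + 6510) = 93.15 mg/L.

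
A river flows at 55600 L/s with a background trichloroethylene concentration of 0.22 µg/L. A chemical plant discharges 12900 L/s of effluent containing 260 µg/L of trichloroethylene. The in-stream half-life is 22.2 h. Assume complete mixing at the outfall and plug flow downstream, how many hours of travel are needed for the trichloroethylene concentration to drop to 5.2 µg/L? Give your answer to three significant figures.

Mass balance: C = (55600·0.2200 + 12900·260.0) / 68500 = 3366000/68500 = 49.14 µg/L.
Half-life 22.2 h → k = ln 2 / 22.2 = 0.03122 h⁻¹ = 0.7493 d⁻¹.
49.14·exp(−k·t) = 5.2 → t = ln(49.14/5.2)/k = 259000 s = 71.94 h.

71.9 h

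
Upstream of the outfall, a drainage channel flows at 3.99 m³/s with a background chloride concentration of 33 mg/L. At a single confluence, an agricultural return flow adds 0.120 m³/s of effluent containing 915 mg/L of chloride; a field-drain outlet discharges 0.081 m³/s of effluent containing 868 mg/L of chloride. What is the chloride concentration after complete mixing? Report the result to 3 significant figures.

74.4 mg/L

Conservation of mass: C = (3.990·33.00 + 0.1200·915.0 + 0.08100·868.0) / 4.191 = 311.8/4.191 = 74.39 mg/L.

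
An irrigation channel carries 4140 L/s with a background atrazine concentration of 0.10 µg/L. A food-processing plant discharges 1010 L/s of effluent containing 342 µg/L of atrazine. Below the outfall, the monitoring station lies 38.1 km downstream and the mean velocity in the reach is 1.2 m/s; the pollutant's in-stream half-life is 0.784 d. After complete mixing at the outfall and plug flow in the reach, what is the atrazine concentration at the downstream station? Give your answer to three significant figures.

48.5 µg/L

Conservation of mass: C = (4140·0.1000 + 1010·342.0) / 5150 = 345800/5150 = 67.15 µg/L.
Travel time t = 38.1·1000 / 1.2 = 31750 s = 8.819 h.
Half-life 0.784 d → k = ln 2 / 0.784 = 0.8841 d⁻¹.
First-order decay: C = 67.15·exp(−k·t) = 67.15·0.7226 = 48.52 µg/L.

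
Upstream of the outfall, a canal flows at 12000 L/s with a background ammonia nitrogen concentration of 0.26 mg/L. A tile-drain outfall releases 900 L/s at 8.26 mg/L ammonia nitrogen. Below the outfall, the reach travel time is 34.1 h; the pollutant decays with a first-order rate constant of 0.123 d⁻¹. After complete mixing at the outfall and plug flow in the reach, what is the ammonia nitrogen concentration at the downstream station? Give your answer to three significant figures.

0.687 mg/L

Conservation of mass: C = (12000·0.2600 + 900.0·8.260) / 12900 = 10550/12900 = 0.8181 mg/L.
First-order decay: C = 0.8181·exp(−k·t) = 0.8181·0.8397 = 0.6870 mg/L.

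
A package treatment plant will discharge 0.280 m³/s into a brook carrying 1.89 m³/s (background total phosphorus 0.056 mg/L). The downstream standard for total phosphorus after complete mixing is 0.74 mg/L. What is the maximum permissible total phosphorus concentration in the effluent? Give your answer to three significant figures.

At the limit, (Qr·Cr + Qe·Cₑ)/(Qr + Qe) = 0.74:
Cₑ = (2.170·0.74 − 1.890·0.05600) / 0.2800 = 5.357 mg/L.

5.36 mg/L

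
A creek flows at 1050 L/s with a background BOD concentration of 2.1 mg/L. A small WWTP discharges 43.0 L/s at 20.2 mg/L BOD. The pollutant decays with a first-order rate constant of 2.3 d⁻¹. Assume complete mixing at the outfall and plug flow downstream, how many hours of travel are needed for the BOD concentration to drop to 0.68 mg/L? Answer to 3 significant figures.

14.8 h

Flow-weighted average: C = (1050·2.100 + 43.00·20.20) / 1093 = 3074/1093 = 2.812 mg/L.
2.812·exp(−k·t) = 0.68 → t = ln(2.812/0.68)/k = 53330 s = 14.81 h.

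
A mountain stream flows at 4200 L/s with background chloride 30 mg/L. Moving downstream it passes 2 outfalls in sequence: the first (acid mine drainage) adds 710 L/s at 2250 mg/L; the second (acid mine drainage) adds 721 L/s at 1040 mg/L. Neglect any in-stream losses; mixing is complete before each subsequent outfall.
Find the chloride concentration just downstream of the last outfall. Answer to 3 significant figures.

439 mg/L

Below outfall 1: Q → 4910 L/s, C = (4200·30.00 + 710.0·2250)/4910 = 351.0 mg/L.
Below outfall 2: Q → 5631 L/s, C = (4910·351.0 + 721.0·1040)/5631 = 439.2 mg/L.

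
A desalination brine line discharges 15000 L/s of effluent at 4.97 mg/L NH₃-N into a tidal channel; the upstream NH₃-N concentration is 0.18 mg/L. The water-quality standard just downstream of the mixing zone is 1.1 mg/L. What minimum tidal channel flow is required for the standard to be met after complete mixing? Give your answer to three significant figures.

Set C_mix = 1.1: (Q·0.1800 + 15000·4.970) / (Q + 15000) = 1.1
→ Q = 15000·(4.970 − 1.1)/(1.1 − 0.1800) = 63100 L/s.

63100 L/s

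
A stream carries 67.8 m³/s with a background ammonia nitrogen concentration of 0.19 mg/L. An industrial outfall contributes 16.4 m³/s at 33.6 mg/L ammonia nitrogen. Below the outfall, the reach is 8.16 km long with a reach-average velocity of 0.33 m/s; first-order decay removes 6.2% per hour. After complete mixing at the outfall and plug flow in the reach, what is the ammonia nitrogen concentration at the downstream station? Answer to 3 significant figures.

4.31 mg/L

Conservation of mass: C = (67.80·0.1900 + 16.40·33.60) / 84.20 = 563.9/84.20 = 6.697 mg/L.
Travel time t = 8.16·1000 / 0.33 = 24730 s = 6.869 h.
6.2%/h lost → k = −ln(1 − 0.062) = 0.06401 h⁻¹.
First-order decay: C = 6.697·exp(−k·t) = 6.697·0.6443 = 4.315 mg/L.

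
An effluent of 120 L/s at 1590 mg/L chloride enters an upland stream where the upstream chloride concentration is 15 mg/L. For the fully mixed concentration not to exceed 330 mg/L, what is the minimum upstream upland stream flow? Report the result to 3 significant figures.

480 L/s

Set C_mix = 330: (Q·15.00 + 120.0·1590) / (Q + 120.0) = 330
→ Q = 120.0·(1590 − 330)/(330 − 15.00) = 480.0 L/s.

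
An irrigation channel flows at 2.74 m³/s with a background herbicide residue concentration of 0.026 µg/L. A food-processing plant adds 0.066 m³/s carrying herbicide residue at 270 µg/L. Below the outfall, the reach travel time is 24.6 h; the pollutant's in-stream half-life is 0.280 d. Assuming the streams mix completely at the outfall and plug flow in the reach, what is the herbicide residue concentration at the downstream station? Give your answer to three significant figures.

0.504 µg/L

Mass balance: C = (2.740·0.02600 + 0.06600·270.0) / 2.806 = 17.89/2.806 = 6.376 µg/L.
Half-life 0.280 d → k = ln 2 / 0.280 = 2.476 d⁻¹.
Decay over the reach: 6.376·exp(−kt) = 6.376·0.07907 = 0.5042 µg/L.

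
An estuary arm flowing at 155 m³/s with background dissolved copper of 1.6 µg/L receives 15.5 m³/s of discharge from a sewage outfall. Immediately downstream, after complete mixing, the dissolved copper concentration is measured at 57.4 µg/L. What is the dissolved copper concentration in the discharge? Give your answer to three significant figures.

Mass balance: 155.0·1.600 + 15.50·Cₑ = 170.5·57.40
→ Cₑ = (170.5·57.40 − 155.0·1.600) / 15.50 = 615.4 µg/L.

615 µg/L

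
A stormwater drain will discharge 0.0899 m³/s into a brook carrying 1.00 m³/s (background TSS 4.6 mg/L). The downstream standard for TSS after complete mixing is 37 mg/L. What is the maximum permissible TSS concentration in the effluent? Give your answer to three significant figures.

At the limit, (Qr·Cr + Qe·Cₑ)/(Qr + Qe) = 37:
Cₑ = (1.090·37 − 1.000·4.600) / 0.08990 = 397.4 mg/L.

397 mg/L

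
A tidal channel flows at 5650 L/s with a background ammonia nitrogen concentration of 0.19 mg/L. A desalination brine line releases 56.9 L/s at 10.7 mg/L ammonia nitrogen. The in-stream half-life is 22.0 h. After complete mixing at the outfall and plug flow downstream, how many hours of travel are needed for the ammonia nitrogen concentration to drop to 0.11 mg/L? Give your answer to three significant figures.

After mixing, C = (5650·0.1900 + 56.90·10.70) / 5707 = 1682/5707 = 0.2948 mg/L.
Half-life 22.0 h → k = ln 2 / 22.0 = 0.03151 h⁻¹ = 0.7562 d⁻¹.
0.2948·exp(−k·t) = 0.11 → t = ln(0.2948/0.11)/k = 112600 s = 31.29 h.

31.3 h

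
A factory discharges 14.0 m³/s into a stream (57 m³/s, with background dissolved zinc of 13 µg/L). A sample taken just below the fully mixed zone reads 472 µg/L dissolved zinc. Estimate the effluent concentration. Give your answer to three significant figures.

Mass balance: 57.00·13.00 + 14.00·Cₑ = 71.00·472.0
→ Cₑ = (71.00·472.0 − 57.00·13.00) / 14.00 = 2341 µg/L.

2340 µg/L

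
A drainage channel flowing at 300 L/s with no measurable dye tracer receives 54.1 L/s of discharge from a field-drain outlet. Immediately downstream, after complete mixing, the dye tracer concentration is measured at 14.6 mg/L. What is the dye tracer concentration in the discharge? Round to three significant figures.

Mass balance: 300.0·0 + 54.10·Cₑ = 354.1·14.60
→ Cₑ = (354.1·14.60 − 300.0·0) / 54.10 = 95.56 mg/L.

95.6 mg/L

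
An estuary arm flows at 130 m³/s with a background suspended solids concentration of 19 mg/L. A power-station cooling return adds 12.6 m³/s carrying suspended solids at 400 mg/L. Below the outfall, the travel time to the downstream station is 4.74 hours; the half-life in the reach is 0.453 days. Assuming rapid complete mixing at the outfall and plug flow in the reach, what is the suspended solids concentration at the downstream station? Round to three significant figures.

38.9 mg/L

Mixed concentration C = ΣQC/ΣQ = (130.0·19.00 + 12.60·400.0) / 142.6 = 7510/142.6 = 52.66 mg/L.
Half-life 0.453 d → k = ln 2 / 0.453 = 1.530 d⁻¹.
After decay, C = 52.66 × e^(−kt) = 52.66 × 0.7392 = 38.93 mg/L.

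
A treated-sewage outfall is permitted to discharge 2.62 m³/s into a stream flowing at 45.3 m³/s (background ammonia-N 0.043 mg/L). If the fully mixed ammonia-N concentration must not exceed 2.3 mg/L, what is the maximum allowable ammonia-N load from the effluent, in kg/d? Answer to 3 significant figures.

Mass balance at the limit: 45.30·0.04300 + 2.620·Cₑ = 47.92·2.3 → Cₑ = 41.32 mg/L.
Load = 2.620 m³/s × 41.32 g/m³ × 86 400 s/d = 9354 kg/d.

9350 kg/d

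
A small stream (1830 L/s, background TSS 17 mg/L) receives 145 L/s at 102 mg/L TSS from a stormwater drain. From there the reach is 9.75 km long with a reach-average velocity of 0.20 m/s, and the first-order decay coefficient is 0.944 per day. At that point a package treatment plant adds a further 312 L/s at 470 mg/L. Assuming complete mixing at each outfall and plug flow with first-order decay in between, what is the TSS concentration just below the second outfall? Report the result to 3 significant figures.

Mixed concentration C = ΣQC/ΣQ = (1830·17.00 + 145.0·102.0) / 1975 = 45900/1975 = 23.24 mg/L; combined flow 1975 L/s.
Travel time t = 9.75·1000 / 0.20 = 48750 s = 13.54 h.
Applying C = C₀e^(−kt): 23.24 × 0.5871 = 13.64 mg/L.
Second outfall: C = (1975·13.64 + 312.0·470.0)/2287 = 75.90 mg/L.

75.9 mg/L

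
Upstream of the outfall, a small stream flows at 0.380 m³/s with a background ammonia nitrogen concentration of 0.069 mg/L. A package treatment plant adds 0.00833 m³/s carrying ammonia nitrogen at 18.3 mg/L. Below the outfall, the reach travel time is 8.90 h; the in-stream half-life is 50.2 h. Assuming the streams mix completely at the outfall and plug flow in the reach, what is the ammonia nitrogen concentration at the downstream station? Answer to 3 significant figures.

Flow-weighted average: C = (0.3800·0.06900 + 0.008330·18.30) / 0.3883 = 0.1787/0.3883 = 0.4601 mg/L.
Half-life 50.2 h → k = ln 2 / 50.2 = 0.01381 h⁻¹ = 0.3314 d⁻¹.
First-order decay: C = 0.4601·exp(−k·t) = 0.4601·0.8844 = 0.4069 mg/L.

0.407 mg/L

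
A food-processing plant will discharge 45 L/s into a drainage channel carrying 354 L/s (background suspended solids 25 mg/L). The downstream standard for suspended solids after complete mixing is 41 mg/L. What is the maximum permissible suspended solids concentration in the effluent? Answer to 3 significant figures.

At the limit, (Qr·Cr + Qe·Cₑ)/(Qr + Qe) = 41:
Cₑ = (399.0·41 − 354.0·25.00) / 45.00 = 166.9 mg/L.

167 mg/L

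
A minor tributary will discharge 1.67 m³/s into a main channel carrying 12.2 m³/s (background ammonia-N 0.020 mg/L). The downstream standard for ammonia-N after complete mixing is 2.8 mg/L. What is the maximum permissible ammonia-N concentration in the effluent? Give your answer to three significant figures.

23.1 mg/L

At the limit, (Qr·Cr + Qe·Cₑ)/(Qr + Qe) = 2.8:
Cₑ = (13.87·2.8 − 12.20·0.02000) / 1.670 = 23.11 mg/L.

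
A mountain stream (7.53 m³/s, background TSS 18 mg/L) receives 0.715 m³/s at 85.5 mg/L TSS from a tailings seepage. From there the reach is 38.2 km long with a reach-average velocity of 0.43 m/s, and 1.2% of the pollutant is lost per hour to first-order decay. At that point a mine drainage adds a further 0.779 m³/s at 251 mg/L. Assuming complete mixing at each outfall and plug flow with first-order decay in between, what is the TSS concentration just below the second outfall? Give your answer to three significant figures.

37.8 mg/L

Conservation of mass: C = (7.530·18.00 + 0.7150·85.50) / 8.245 = 196.7/8.245 = 23.85 mg/L; combined flow 8.245 m³/s.
Travel time t = 38.2·1000 / 0.43 = 88840 s = 24.68 h.
1.2%/h lost → k = −ln(1 − 0.012) = 0.01207 h⁻¹.
After decay, C = 23.85 × e^(−kt) = 23.85 × 0.7424 = 17.71 mg/L.
Second outfall: C = (8.245·17.71 + 0.7790·251.0)/9.024 = 37.85 mg/L.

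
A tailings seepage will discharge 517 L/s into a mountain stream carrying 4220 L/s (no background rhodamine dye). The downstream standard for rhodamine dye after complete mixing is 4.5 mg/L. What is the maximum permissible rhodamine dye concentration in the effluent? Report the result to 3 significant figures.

At the limit, (Qr·Cr + Qe·Cₑ)/(Qr + Qe) = 4.5:
Cₑ = (4737·4.5 − 4220·0) / 517.0 = 41.23 mg/L.

41.2 mg/L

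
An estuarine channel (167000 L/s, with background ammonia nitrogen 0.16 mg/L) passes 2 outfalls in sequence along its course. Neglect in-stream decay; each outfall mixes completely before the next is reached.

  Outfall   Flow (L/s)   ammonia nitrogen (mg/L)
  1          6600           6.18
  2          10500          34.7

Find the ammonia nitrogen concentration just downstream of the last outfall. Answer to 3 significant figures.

Outfall 1: combined Q = 173600 L/s; C = (167000·0.1600 + 6600·6.180)/173600 = 0.3889 mg/L.
Outfall 2: combined Q = 184100 L/s; C = (173600·0.3889 + 10500·34.70)/184100 = 2.346 mg/L.

2.35 mg/L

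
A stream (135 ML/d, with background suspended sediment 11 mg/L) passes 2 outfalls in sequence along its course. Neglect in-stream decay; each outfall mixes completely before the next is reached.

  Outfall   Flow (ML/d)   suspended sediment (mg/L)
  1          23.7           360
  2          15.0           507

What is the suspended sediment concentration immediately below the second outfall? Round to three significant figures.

Outfall 1: combined Q = 158.7 ML/d; C = (135.0·11.00 + 23.70·360.0)/158.7 = 63.12 mg/L.
Outfall 2: combined Q = 173.7 ML/d; C = (158.7·63.12 + 15.00·507.0)/173.7 = 101.5 mg/L.

101 mg/L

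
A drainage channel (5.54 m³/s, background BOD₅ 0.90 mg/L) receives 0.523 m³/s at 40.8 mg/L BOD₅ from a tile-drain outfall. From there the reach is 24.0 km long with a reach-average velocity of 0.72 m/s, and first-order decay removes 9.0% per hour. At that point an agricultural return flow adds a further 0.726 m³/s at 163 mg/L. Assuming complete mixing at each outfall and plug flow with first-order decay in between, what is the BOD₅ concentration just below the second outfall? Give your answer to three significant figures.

Mass balance: C = (5.540·0.9000 + 0.5230·40.80) / 6.063 = 26.32/6.063 = 4.342 mg/L; combined flow 6.063 m³/s.
Travel time t = 24.0·1000 / 0.72 = 33330 s = 9.259 h.
9.0%/h lost → k = −ln(1 − 0.09) = 0.09431 h⁻¹.
First-order decay: C = 4.342·exp(−k·t) = 4.342·0.4176 = 1.813 mg/L.
At the second outfall, C = (6.063·1.813 + 0.7260·163.0) / (6.063 + 0.7260) = 19.05 mg/L.

19.1 mg/L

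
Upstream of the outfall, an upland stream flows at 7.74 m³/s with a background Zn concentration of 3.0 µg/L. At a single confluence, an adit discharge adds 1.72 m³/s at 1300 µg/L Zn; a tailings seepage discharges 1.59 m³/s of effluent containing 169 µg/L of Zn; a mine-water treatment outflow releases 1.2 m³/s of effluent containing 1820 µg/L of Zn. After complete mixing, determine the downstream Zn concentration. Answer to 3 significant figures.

Mass balance: C = (7.740·3.000 + 1.720·1300 + 1.590·169.0 + 1.200·1820) / 12.25 = 4712/12.25 = 384.6 µg/L.

385 µg/L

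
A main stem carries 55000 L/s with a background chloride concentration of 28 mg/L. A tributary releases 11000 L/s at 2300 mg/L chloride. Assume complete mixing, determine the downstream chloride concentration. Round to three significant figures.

Conservation of mass: C = (55000·28.00 + 11000·2300) / 66000 = 26840000/66000 = 406.7 mg/L.

407 mg/L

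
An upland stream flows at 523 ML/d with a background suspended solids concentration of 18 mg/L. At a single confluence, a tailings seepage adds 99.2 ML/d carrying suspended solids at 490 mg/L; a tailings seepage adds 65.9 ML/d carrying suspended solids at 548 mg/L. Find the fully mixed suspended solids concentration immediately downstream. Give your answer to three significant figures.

137 mg/L

Flow-weighted average: C = (523.0·18.00 + 99.20·490.0 + 65.90·548.0) / 688.1 = 94140/688.1 = 136.8 mg/L.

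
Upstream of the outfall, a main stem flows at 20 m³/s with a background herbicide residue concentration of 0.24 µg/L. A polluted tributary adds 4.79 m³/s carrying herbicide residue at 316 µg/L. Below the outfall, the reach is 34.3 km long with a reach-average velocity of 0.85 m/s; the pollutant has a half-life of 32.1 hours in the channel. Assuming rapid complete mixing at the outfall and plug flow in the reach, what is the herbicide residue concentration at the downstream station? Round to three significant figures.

Flow-weighted average: C = (20.00·0.2400 + 4.790·316.0) / 24.79 = 1518/24.79 = 61.25 µg/L.
Travel time t = 34.3·1000 / 0.85 = 40350 s = 11.21 h.
Half-life 32.1 h → k = ln 2 / 32.1 = 0.02159 h⁻¹ = 0.5182 d⁻¹.
After decay, C = 61.25 × e^(−kt) = 61.25 × 0.7850 = 48.08 µg/L.

48.1 µg/L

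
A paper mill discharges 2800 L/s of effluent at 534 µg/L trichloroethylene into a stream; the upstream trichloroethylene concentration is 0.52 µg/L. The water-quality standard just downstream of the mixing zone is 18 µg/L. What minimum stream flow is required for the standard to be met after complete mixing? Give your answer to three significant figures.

82700 L/s

Set C_mix = 18: (Q·0.5200 + 2800·534.0) / (Q + 2800) = 18
→ Q = 2800·(534.0 − 18)/(18 − 0.5200) = 82650 L/s.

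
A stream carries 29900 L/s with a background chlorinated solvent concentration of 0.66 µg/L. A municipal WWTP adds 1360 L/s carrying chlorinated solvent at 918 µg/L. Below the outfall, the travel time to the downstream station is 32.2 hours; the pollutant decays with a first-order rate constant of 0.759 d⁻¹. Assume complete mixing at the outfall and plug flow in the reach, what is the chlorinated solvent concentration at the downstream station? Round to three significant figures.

14.7 µg/L

Mixed concentration C = ΣQC/ΣQ = (29900·0.6600 + 1360·918.0) / 31260 = 1268000/31260 = 40.57 µg/L.
Applying C = C₀e^(−kt): 40.57 × 0.3612 = 14.65 µg/L.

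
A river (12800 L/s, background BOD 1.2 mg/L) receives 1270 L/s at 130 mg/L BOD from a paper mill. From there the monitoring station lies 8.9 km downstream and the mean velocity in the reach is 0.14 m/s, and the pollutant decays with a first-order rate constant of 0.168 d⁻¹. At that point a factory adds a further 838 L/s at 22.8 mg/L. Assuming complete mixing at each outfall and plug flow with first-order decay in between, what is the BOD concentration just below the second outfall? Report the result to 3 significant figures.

12.0 mg/L

Conservation of mass: C = (12800·1.200 + 1270·130.0) / 14070 = 180500/14070 = 12.83 mg/L; combined flow 14070 L/s.
Travel time t = 8.9·1000 / 0.14 = 63570 s = 17.66 h.
After decay, C = 12.83 × e^(−kt) = 12.83 × 0.8837 = 11.33 mg/L.
Second outfall: C = (14070·11.33 + 838.0·22.80)/14910 = 11.98 mg/L.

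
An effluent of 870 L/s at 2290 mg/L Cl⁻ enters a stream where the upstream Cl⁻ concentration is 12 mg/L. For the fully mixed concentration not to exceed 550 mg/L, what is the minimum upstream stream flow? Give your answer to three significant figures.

Set C_mix = 550: (Q·12.00 + 870.0·2290) / (Q + 870.0) = 550
→ Q = 870.0·(2290 − 550)/(550 − 12.00) = 2814 L/s.

2810 L/s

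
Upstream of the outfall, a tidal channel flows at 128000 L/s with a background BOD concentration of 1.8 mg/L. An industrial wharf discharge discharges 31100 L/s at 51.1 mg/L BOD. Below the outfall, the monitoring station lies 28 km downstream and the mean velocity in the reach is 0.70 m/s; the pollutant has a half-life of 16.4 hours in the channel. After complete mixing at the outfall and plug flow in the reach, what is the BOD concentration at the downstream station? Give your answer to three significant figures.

7.15 mg/L

Mixed concentration C = ΣQC/ΣQ = (128000·1.800 + 31100·51.10) / 159100 = 1820000/159100 = 11.44 mg/L.
Travel time t = 28·1000 / 0.70 = 40000 s = 11.11 h.
Half-life 16.4 h → k = ln 2 / 16.4 = 0.04227 h⁻¹ = 1.014 d⁻¹.
Decay over the reach: 11.44·exp(−kt) = 11.44·0.6252 = 7.151 mg/L.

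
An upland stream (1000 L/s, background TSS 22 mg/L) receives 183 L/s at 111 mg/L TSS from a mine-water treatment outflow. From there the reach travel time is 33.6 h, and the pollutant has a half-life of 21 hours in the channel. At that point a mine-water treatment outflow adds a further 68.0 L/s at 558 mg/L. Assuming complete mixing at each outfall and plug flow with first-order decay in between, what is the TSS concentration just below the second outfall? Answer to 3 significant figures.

41.5 mg/L

Mixed concentration C = ΣQC/ΣQ = (1000·22.00 + 183.0·111.0) / 1183 = 42310/1183 = 35.77 mg/L; combined flow 1183 L/s.
Half-life 21 h → k = ln 2 / 21 = 0.03301 h⁻¹ = 0.7922 d⁻¹.
Applying C = C₀e^(−kt): 35.77 × 0.3299 = 11.80 mg/L.
At the second outfall, C = (1183·11.80 + 68.00·558.0) / (1183 + 68.00) = 41.49 mg/L.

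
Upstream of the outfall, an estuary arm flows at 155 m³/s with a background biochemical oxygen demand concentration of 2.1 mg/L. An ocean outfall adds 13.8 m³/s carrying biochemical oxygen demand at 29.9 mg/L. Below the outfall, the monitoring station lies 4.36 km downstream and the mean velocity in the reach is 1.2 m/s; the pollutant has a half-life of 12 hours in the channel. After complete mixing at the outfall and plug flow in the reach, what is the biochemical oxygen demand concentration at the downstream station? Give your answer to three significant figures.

4.13 mg/L

Mass balance: C = (155.0·2.100 + 13.80·29.90) / 168.8 = 738.1/168.8 = 4.373 mg/L.
Travel time t = 4.36·1000 / 1.2 = 3633 s = 1.009 h.
Half-life 12 h → k = ln 2 / 12 = 0.05776 h⁻¹ = 1.386 d⁻¹.
Applying C = C₀e^(−kt): 4.373 × 0.9434 = 4.125 mg/L.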